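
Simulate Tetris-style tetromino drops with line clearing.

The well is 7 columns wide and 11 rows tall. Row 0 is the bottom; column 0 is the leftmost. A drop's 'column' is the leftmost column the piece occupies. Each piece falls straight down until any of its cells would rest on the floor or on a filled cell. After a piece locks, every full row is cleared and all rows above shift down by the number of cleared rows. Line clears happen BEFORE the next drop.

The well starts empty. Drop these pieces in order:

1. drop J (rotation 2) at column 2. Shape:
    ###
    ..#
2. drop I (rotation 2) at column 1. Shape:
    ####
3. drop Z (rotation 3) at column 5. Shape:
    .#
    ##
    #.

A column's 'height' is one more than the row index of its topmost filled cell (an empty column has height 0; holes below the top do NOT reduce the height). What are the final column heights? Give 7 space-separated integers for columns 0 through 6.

Answer: 0 3 3 3 3 2 3

Derivation:
Drop 1: J rot2 at col 2 lands with bottom-row=0; cleared 0 line(s) (total 0); column heights now [0 0 2 2 2 0 0], max=2
Drop 2: I rot2 at col 1 lands with bottom-row=2; cleared 0 line(s) (total 0); column heights now [0 3 3 3 3 0 0], max=3
Drop 3: Z rot3 at col 5 lands with bottom-row=0; cleared 0 line(s) (total 0); column heights now [0 3 3 3 3 2 3], max=3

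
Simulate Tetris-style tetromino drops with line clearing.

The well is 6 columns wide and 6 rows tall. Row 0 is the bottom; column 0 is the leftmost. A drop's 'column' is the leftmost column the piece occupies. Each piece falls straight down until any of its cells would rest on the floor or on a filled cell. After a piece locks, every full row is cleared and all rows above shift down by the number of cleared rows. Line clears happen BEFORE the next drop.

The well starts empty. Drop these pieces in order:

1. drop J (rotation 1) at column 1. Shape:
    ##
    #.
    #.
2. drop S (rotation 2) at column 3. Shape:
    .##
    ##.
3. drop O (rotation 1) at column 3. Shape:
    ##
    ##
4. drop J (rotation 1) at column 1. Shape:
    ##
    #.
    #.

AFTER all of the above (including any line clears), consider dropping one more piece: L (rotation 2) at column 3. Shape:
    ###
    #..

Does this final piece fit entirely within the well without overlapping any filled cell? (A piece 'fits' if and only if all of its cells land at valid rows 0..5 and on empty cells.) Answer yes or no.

Drop 1: J rot1 at col 1 lands with bottom-row=0; cleared 0 line(s) (total 0); column heights now [0 3 3 0 0 0], max=3
Drop 2: S rot2 at col 3 lands with bottom-row=0; cleared 0 line(s) (total 0); column heights now [0 3 3 1 2 2], max=3
Drop 3: O rot1 at col 3 lands with bottom-row=2; cleared 0 line(s) (total 0); column heights now [0 3 3 4 4 2], max=4
Drop 4: J rot1 at col 1 lands with bottom-row=3; cleared 0 line(s) (total 0); column heights now [0 6 6 4 4 2], max=6
Test piece L rot2 at col 3 (width 3): heights before test = [0 6 6 4 4 2]; fits = True

Answer: yes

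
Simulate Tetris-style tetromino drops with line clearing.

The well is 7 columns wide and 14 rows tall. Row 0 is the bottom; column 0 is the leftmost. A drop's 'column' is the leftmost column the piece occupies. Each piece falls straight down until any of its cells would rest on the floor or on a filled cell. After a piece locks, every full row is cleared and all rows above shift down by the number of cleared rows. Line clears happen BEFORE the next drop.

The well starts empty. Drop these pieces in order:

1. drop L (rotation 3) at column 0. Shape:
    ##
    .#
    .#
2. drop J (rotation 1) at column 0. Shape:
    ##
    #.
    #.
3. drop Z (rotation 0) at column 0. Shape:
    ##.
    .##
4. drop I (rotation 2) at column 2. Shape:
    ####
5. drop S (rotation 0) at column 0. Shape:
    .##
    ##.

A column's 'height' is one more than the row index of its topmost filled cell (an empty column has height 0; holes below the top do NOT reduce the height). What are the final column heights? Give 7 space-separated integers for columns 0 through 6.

Answer: 9 10 10 8 8 8 0

Derivation:
Drop 1: L rot3 at col 0 lands with bottom-row=0; cleared 0 line(s) (total 0); column heights now [3 3 0 0 0 0 0], max=3
Drop 2: J rot1 at col 0 lands with bottom-row=3; cleared 0 line(s) (total 0); column heights now [6 6 0 0 0 0 0], max=6
Drop 3: Z rot0 at col 0 lands with bottom-row=6; cleared 0 line(s) (total 0); column heights now [8 8 7 0 0 0 0], max=8
Drop 4: I rot2 at col 2 lands with bottom-row=7; cleared 0 line(s) (total 0); column heights now [8 8 8 8 8 8 0], max=8
Drop 5: S rot0 at col 0 lands with bottom-row=8; cleared 0 line(s) (total 0); column heights now [9 10 10 8 8 8 0], max=10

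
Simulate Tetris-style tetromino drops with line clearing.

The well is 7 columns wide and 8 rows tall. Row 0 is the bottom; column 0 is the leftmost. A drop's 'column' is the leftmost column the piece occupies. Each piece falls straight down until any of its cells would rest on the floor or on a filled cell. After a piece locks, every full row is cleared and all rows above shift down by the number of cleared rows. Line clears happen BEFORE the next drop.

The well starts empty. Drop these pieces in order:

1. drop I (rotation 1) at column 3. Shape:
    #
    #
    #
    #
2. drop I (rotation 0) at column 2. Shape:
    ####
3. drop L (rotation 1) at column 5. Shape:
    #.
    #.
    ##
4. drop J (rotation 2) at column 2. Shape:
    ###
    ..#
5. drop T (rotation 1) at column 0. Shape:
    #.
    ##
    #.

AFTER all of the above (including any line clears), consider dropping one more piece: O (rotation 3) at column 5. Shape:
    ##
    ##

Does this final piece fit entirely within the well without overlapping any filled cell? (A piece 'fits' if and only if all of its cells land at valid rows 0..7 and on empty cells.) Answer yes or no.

Drop 1: I rot1 at col 3 lands with bottom-row=0; cleared 0 line(s) (total 0); column heights now [0 0 0 4 0 0 0], max=4
Drop 2: I rot0 at col 2 lands with bottom-row=4; cleared 0 line(s) (total 0); column heights now [0 0 5 5 5 5 0], max=5
Drop 3: L rot1 at col 5 lands with bottom-row=5; cleared 0 line(s) (total 0); column heights now [0 0 5 5 5 8 6], max=8
Drop 4: J rot2 at col 2 lands with bottom-row=5; cleared 0 line(s) (total 0); column heights now [0 0 7 7 7 8 6], max=8
Drop 5: T rot1 at col 0 lands with bottom-row=0; cleared 0 line(s) (total 0); column heights now [3 2 7 7 7 8 6], max=8
Test piece O rot3 at col 5 (width 2): heights before test = [3 2 7 7 7 8 6]; fits = False

Answer: no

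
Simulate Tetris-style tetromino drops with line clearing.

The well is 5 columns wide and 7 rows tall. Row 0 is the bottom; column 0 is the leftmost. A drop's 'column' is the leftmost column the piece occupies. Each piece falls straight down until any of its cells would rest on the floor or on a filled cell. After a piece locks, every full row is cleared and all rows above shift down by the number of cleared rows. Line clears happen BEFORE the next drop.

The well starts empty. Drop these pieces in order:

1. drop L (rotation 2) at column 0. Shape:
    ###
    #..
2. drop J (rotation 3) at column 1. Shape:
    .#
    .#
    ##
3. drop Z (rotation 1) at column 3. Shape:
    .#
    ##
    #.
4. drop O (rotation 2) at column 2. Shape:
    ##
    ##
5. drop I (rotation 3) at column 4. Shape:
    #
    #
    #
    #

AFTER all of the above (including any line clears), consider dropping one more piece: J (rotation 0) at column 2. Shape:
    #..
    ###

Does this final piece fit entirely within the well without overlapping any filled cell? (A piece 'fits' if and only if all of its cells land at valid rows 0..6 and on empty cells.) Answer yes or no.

Drop 1: L rot2 at col 0 lands with bottom-row=0; cleared 0 line(s) (total 0); column heights now [2 2 2 0 0], max=2
Drop 2: J rot3 at col 1 lands with bottom-row=2; cleared 0 line(s) (total 0); column heights now [2 3 5 0 0], max=5
Drop 3: Z rot1 at col 3 lands with bottom-row=0; cleared 1 line(s) (total 1); column heights now [1 2 4 1 2], max=4
Drop 4: O rot2 at col 2 lands with bottom-row=4; cleared 0 line(s) (total 1); column heights now [1 2 6 6 2], max=6
Drop 5: I rot3 at col 4 lands with bottom-row=2; cleared 0 line(s) (total 1); column heights now [1 2 6 6 6], max=6
Test piece J rot0 at col 2 (width 3): heights before test = [1 2 6 6 6]; fits = False

Answer: no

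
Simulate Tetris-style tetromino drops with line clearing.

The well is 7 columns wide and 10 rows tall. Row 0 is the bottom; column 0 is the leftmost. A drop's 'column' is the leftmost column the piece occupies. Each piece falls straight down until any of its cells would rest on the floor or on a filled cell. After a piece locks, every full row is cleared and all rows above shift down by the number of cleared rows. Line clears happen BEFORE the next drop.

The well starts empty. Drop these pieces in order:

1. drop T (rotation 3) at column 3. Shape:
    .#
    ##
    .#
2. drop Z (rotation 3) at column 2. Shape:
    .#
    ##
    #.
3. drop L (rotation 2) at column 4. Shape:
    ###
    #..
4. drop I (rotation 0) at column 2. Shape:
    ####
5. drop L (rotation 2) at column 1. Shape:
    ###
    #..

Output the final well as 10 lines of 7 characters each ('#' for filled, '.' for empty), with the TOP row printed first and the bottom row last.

Answer: .......
.......
.......
.###...
.#####.
....###
...##..
..###..
..###..
....#..

Derivation:
Drop 1: T rot3 at col 3 lands with bottom-row=0; cleared 0 line(s) (total 0); column heights now [0 0 0 2 3 0 0], max=3
Drop 2: Z rot3 at col 2 lands with bottom-row=1; cleared 0 line(s) (total 0); column heights now [0 0 3 4 3 0 0], max=4
Drop 3: L rot2 at col 4 lands with bottom-row=3; cleared 0 line(s) (total 0); column heights now [0 0 3 4 5 5 5], max=5
Drop 4: I rot0 at col 2 lands with bottom-row=5; cleared 0 line(s) (total 0); column heights now [0 0 6 6 6 6 5], max=6
Drop 5: L rot2 at col 1 lands with bottom-row=5; cleared 0 line(s) (total 0); column heights now [0 7 7 7 6 6 5], max=7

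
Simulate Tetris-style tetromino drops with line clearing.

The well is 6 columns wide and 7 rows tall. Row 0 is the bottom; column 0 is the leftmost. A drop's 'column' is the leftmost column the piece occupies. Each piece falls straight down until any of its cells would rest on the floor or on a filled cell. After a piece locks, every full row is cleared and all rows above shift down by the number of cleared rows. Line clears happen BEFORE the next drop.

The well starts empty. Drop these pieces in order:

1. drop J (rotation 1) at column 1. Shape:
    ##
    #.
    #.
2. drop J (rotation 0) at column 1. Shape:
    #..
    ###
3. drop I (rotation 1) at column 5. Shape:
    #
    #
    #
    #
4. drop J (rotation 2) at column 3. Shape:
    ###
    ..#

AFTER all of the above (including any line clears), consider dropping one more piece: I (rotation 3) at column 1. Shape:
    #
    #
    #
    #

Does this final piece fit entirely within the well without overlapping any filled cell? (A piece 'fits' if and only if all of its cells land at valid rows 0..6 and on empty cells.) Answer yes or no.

Drop 1: J rot1 at col 1 lands with bottom-row=0; cleared 0 line(s) (total 0); column heights now [0 3 3 0 0 0], max=3
Drop 2: J rot0 at col 1 lands with bottom-row=3; cleared 0 line(s) (total 0); column heights now [0 5 4 4 0 0], max=5
Drop 3: I rot1 at col 5 lands with bottom-row=0; cleared 0 line(s) (total 0); column heights now [0 5 4 4 0 4], max=5
Drop 4: J rot2 at col 3 lands with bottom-row=4; cleared 0 line(s) (total 0); column heights now [0 5 4 6 6 6], max=6
Test piece I rot3 at col 1 (width 1): heights before test = [0 5 4 6 6 6]; fits = False

Answer: no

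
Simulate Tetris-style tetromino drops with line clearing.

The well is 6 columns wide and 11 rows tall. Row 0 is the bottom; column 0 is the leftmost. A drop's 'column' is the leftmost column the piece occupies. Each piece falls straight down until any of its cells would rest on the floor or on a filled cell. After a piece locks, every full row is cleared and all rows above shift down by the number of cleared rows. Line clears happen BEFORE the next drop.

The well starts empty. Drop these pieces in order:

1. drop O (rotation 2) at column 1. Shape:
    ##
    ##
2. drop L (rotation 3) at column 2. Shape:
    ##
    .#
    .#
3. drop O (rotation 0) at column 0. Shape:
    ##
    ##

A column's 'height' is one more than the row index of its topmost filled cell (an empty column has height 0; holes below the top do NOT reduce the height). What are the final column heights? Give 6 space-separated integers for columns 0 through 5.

Answer: 4 4 3 3 0 0

Derivation:
Drop 1: O rot2 at col 1 lands with bottom-row=0; cleared 0 line(s) (total 0); column heights now [0 2 2 0 0 0], max=2
Drop 2: L rot3 at col 2 lands with bottom-row=0; cleared 0 line(s) (total 0); column heights now [0 2 3 3 0 0], max=3
Drop 3: O rot0 at col 0 lands with bottom-row=2; cleared 0 line(s) (total 0); column heights now [4 4 3 3 0 0], max=4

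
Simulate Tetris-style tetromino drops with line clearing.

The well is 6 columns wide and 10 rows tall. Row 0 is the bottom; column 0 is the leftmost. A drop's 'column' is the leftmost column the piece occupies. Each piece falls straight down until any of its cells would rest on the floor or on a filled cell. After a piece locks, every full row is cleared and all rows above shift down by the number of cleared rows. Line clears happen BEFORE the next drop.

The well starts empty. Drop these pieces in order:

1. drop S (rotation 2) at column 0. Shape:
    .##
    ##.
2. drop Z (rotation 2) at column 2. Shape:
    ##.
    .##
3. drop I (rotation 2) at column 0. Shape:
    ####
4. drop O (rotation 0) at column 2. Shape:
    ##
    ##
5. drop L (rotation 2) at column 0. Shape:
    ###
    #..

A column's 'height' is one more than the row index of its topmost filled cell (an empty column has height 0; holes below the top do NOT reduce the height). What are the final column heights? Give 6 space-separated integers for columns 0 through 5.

Answer: 7 7 7 6 2 0

Derivation:
Drop 1: S rot2 at col 0 lands with bottom-row=0; cleared 0 line(s) (total 0); column heights now [1 2 2 0 0 0], max=2
Drop 2: Z rot2 at col 2 lands with bottom-row=1; cleared 0 line(s) (total 0); column heights now [1 2 3 3 2 0], max=3
Drop 3: I rot2 at col 0 lands with bottom-row=3; cleared 0 line(s) (total 0); column heights now [4 4 4 4 2 0], max=4
Drop 4: O rot0 at col 2 lands with bottom-row=4; cleared 0 line(s) (total 0); column heights now [4 4 6 6 2 0], max=6
Drop 5: L rot2 at col 0 lands with bottom-row=5; cleared 0 line(s) (total 0); column heights now [7 7 7 6 2 0], max=7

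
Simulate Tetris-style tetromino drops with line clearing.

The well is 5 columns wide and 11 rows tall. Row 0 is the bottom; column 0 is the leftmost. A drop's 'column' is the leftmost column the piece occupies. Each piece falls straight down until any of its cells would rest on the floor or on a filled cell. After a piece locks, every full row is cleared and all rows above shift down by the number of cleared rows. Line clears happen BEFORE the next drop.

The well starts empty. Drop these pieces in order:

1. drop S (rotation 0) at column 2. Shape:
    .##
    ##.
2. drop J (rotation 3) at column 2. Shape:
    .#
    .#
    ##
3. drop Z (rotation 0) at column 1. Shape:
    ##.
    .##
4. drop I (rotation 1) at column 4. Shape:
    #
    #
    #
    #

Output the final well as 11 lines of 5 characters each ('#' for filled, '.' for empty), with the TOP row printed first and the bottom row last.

Drop 1: S rot0 at col 2 lands with bottom-row=0; cleared 0 line(s) (total 0); column heights now [0 0 1 2 2], max=2
Drop 2: J rot3 at col 2 lands with bottom-row=2; cleared 0 line(s) (total 0); column heights now [0 0 3 5 2], max=5
Drop 3: Z rot0 at col 1 lands with bottom-row=5; cleared 0 line(s) (total 0); column heights now [0 7 7 6 2], max=7
Drop 4: I rot1 at col 4 lands with bottom-row=2; cleared 0 line(s) (total 0); column heights now [0 7 7 6 6], max=7

Answer: .....
.....
.....
.....
.##..
..###
...##
...##
..###
...##
..##.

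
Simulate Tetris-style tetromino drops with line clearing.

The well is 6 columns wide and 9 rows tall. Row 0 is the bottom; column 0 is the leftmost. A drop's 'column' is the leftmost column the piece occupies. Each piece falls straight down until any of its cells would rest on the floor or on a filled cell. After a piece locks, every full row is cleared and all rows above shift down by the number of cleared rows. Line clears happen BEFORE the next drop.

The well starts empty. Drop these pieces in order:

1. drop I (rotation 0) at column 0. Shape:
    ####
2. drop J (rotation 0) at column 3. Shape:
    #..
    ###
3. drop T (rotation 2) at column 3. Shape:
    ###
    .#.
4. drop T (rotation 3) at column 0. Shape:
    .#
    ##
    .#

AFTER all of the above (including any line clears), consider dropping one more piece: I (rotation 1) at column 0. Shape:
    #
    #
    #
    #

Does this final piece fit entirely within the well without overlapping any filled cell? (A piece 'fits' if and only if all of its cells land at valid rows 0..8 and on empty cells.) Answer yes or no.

Answer: yes

Derivation:
Drop 1: I rot0 at col 0 lands with bottom-row=0; cleared 0 line(s) (total 0); column heights now [1 1 1 1 0 0], max=1
Drop 2: J rot0 at col 3 lands with bottom-row=1; cleared 0 line(s) (total 0); column heights now [1 1 1 3 2 2], max=3
Drop 3: T rot2 at col 3 lands with bottom-row=2; cleared 0 line(s) (total 0); column heights now [1 1 1 4 4 4], max=4
Drop 4: T rot3 at col 0 lands with bottom-row=1; cleared 0 line(s) (total 0); column heights now [3 4 1 4 4 4], max=4
Test piece I rot1 at col 0 (width 1): heights before test = [3 4 1 4 4 4]; fits = True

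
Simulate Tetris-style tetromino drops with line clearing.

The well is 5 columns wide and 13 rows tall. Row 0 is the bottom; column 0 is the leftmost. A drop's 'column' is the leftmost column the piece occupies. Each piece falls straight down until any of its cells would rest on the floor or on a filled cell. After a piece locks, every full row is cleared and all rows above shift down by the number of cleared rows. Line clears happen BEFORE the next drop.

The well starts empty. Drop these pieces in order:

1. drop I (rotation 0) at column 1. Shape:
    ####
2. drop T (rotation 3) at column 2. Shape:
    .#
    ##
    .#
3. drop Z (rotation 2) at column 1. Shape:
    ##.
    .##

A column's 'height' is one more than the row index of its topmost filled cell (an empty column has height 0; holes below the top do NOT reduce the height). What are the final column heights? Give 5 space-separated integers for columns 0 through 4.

Answer: 0 6 6 5 1

Derivation:
Drop 1: I rot0 at col 1 lands with bottom-row=0; cleared 0 line(s) (total 0); column heights now [0 1 1 1 1], max=1
Drop 2: T rot3 at col 2 lands with bottom-row=1; cleared 0 line(s) (total 0); column heights now [0 1 3 4 1], max=4
Drop 3: Z rot2 at col 1 lands with bottom-row=4; cleared 0 line(s) (total 0); column heights now [0 6 6 5 1], max=6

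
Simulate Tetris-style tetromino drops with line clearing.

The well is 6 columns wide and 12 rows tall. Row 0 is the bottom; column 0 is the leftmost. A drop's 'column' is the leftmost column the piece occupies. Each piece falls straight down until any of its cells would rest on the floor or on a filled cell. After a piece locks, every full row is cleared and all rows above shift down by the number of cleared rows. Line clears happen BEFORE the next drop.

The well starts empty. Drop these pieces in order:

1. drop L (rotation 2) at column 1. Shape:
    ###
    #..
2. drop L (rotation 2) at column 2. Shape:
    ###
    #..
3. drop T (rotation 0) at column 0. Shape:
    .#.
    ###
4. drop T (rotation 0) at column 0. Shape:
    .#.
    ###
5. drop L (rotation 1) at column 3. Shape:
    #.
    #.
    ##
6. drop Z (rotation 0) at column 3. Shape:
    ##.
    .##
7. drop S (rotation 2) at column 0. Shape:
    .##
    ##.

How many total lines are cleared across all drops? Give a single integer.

Answer: 1

Derivation:
Drop 1: L rot2 at col 1 lands with bottom-row=0; cleared 0 line(s) (total 0); column heights now [0 2 2 2 0 0], max=2
Drop 2: L rot2 at col 2 lands with bottom-row=2; cleared 0 line(s) (total 0); column heights now [0 2 4 4 4 0], max=4
Drop 3: T rot0 at col 0 lands with bottom-row=4; cleared 0 line(s) (total 0); column heights now [5 6 5 4 4 0], max=6
Drop 4: T rot0 at col 0 lands with bottom-row=6; cleared 0 line(s) (total 0); column heights now [7 8 7 4 4 0], max=8
Drop 5: L rot1 at col 3 lands with bottom-row=4; cleared 0 line(s) (total 0); column heights now [7 8 7 7 5 0], max=8
Drop 6: Z rot0 at col 3 lands with bottom-row=6; cleared 1 line(s) (total 1); column heights now [5 7 5 7 7 0], max=7
Drop 7: S rot2 at col 0 lands with bottom-row=7; cleared 0 line(s) (total 1); column heights now [8 9 9 7 7 0], max=9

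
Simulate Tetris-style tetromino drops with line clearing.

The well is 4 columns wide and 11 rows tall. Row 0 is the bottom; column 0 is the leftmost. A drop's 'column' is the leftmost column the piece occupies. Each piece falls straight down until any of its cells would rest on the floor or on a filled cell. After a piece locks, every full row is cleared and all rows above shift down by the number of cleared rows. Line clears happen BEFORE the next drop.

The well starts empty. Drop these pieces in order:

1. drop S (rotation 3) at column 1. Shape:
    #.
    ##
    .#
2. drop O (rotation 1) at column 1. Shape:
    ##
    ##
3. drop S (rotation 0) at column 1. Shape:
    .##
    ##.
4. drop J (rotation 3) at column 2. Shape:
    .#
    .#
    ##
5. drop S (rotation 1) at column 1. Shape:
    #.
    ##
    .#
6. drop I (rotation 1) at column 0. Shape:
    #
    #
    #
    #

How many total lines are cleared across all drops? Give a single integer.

Drop 1: S rot3 at col 1 lands with bottom-row=0; cleared 0 line(s) (total 0); column heights now [0 3 2 0], max=3
Drop 2: O rot1 at col 1 lands with bottom-row=3; cleared 0 line(s) (total 0); column heights now [0 5 5 0], max=5
Drop 3: S rot0 at col 1 lands with bottom-row=5; cleared 0 line(s) (total 0); column heights now [0 6 7 7], max=7
Drop 4: J rot3 at col 2 lands with bottom-row=7; cleared 0 line(s) (total 0); column heights now [0 6 8 10], max=10
Drop 5: S rot1 at col 1 lands with bottom-row=8; cleared 0 line(s) (total 0); column heights now [0 11 10 10], max=11
Drop 6: I rot1 at col 0 lands with bottom-row=0; cleared 0 line(s) (total 0); column heights now [4 11 10 10], max=11

Answer: 0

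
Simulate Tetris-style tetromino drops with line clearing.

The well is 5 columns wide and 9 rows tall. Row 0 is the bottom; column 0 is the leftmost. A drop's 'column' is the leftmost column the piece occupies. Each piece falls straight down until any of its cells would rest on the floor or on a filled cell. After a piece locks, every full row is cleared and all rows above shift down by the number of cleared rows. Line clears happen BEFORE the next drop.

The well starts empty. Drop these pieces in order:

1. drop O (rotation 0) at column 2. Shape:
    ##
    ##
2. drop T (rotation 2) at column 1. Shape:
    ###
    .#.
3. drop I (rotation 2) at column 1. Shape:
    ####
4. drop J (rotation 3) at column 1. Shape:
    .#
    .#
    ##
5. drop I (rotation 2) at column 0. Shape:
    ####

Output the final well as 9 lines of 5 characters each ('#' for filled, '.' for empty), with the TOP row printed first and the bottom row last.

Answer: ####.
..#..
..#..
.##..
.####
.###.
..#..
..##.
..##.

Derivation:
Drop 1: O rot0 at col 2 lands with bottom-row=0; cleared 0 line(s) (total 0); column heights now [0 0 2 2 0], max=2
Drop 2: T rot2 at col 1 lands with bottom-row=2; cleared 0 line(s) (total 0); column heights now [0 4 4 4 0], max=4
Drop 3: I rot2 at col 1 lands with bottom-row=4; cleared 0 line(s) (total 0); column heights now [0 5 5 5 5], max=5
Drop 4: J rot3 at col 1 lands with bottom-row=5; cleared 0 line(s) (total 0); column heights now [0 6 8 5 5], max=8
Drop 5: I rot2 at col 0 lands with bottom-row=8; cleared 0 line(s) (total 0); column heights now [9 9 9 9 5], max=9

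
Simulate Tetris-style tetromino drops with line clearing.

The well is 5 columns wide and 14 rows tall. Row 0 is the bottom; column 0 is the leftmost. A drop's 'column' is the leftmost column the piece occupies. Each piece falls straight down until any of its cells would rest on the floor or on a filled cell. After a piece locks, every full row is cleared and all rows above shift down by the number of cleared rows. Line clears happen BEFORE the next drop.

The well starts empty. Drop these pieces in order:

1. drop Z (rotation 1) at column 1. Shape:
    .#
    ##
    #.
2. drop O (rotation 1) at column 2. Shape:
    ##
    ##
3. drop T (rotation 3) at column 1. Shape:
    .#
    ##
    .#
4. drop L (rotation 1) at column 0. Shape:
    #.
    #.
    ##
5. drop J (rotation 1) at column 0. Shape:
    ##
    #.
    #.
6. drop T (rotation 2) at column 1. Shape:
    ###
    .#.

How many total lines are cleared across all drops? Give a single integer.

Drop 1: Z rot1 at col 1 lands with bottom-row=0; cleared 0 line(s) (total 0); column heights now [0 2 3 0 0], max=3
Drop 2: O rot1 at col 2 lands with bottom-row=3; cleared 0 line(s) (total 0); column heights now [0 2 5 5 0], max=5
Drop 3: T rot3 at col 1 lands with bottom-row=5; cleared 0 line(s) (total 0); column heights now [0 7 8 5 0], max=8
Drop 4: L rot1 at col 0 lands with bottom-row=7; cleared 0 line(s) (total 0); column heights now [10 8 8 5 0], max=10
Drop 5: J rot1 at col 0 lands with bottom-row=10; cleared 0 line(s) (total 0); column heights now [13 13 8 5 0], max=13
Drop 6: T rot2 at col 1 lands with bottom-row=12; cleared 0 line(s) (total 0); column heights now [13 14 14 14 0], max=14

Answer: 0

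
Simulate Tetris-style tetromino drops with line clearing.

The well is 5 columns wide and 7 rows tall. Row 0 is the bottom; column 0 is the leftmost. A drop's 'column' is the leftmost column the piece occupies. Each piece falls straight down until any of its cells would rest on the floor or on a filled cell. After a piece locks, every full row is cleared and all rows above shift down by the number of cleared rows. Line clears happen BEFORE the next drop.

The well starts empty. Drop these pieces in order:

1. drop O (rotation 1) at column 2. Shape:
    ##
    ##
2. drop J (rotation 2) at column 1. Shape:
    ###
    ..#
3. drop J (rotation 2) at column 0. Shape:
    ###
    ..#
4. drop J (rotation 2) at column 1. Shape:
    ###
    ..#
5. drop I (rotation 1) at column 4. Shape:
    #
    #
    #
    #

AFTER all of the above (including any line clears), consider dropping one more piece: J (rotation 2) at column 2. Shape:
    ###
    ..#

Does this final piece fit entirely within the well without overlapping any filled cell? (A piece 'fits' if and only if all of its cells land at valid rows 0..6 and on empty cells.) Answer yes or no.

Answer: no

Derivation:
Drop 1: O rot1 at col 2 lands with bottom-row=0; cleared 0 line(s) (total 0); column heights now [0 0 2 2 0], max=2
Drop 2: J rot2 at col 1 lands with bottom-row=2; cleared 0 line(s) (total 0); column heights now [0 4 4 4 0], max=4
Drop 3: J rot2 at col 0 lands with bottom-row=4; cleared 0 line(s) (total 0); column heights now [6 6 6 4 0], max=6
Drop 4: J rot2 at col 1 lands with bottom-row=5; cleared 0 line(s) (total 0); column heights now [6 7 7 7 0], max=7
Drop 5: I rot1 at col 4 lands with bottom-row=0; cleared 0 line(s) (total 0); column heights now [6 7 7 7 4], max=7
Test piece J rot2 at col 2 (width 3): heights before test = [6 7 7 7 4]; fits = False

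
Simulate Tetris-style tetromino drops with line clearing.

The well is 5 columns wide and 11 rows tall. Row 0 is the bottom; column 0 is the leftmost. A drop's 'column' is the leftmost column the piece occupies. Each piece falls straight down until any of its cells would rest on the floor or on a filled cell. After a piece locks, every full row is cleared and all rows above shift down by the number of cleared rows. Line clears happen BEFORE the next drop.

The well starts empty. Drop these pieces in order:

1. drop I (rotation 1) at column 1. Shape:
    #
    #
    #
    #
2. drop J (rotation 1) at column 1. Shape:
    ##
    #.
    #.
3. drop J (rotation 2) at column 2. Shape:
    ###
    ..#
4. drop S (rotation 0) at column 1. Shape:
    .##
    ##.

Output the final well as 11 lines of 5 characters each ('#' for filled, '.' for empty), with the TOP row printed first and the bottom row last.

Drop 1: I rot1 at col 1 lands with bottom-row=0; cleared 0 line(s) (total 0); column heights now [0 4 0 0 0], max=4
Drop 2: J rot1 at col 1 lands with bottom-row=4; cleared 0 line(s) (total 0); column heights now [0 7 7 0 0], max=7
Drop 3: J rot2 at col 2 lands with bottom-row=6; cleared 0 line(s) (total 0); column heights now [0 7 8 8 8], max=8
Drop 4: S rot0 at col 1 lands with bottom-row=8; cleared 0 line(s) (total 0); column heights now [0 9 10 10 8], max=10

Answer: .....
..##.
.##..
..###
.##.#
.#...
.#...
.#...
.#...
.#...
.#...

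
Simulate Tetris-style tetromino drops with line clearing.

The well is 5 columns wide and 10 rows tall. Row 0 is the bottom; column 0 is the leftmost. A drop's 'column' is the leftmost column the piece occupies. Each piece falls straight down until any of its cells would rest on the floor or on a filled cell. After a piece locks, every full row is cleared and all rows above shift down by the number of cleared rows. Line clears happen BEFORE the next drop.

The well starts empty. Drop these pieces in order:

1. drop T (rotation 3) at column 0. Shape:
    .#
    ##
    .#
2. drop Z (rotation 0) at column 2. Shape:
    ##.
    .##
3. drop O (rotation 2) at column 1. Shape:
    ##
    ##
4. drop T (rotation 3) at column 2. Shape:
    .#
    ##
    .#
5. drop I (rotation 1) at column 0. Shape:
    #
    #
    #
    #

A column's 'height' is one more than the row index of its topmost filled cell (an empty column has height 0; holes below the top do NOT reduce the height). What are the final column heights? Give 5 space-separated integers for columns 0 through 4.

Drop 1: T rot3 at col 0 lands with bottom-row=0; cleared 0 line(s) (total 0); column heights now [2 3 0 0 0], max=3
Drop 2: Z rot0 at col 2 lands with bottom-row=0; cleared 0 line(s) (total 0); column heights now [2 3 2 2 1], max=3
Drop 3: O rot2 at col 1 lands with bottom-row=3; cleared 0 line(s) (total 0); column heights now [2 5 5 2 1], max=5
Drop 4: T rot3 at col 2 lands with bottom-row=4; cleared 0 line(s) (total 0); column heights now [2 5 6 7 1], max=7
Drop 5: I rot1 at col 0 lands with bottom-row=2; cleared 0 line(s) (total 0); column heights now [6 5 6 7 1], max=7

Answer: 6 5 6 7 1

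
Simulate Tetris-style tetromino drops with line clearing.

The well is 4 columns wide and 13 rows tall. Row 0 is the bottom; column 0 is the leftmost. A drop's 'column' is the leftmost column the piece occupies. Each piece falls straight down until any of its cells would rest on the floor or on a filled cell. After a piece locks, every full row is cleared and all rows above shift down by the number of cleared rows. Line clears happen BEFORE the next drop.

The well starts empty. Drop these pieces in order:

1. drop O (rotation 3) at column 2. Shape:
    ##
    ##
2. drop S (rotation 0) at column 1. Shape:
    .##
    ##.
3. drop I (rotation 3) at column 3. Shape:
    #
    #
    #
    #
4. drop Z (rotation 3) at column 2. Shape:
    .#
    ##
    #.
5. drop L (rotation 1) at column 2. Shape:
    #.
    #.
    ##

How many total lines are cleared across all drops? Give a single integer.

Drop 1: O rot3 at col 2 lands with bottom-row=0; cleared 0 line(s) (total 0); column heights now [0 0 2 2], max=2
Drop 2: S rot0 at col 1 lands with bottom-row=2; cleared 0 line(s) (total 0); column heights now [0 3 4 4], max=4
Drop 3: I rot3 at col 3 lands with bottom-row=4; cleared 0 line(s) (total 0); column heights now [0 3 4 8], max=8
Drop 4: Z rot3 at col 2 lands with bottom-row=7; cleared 0 line(s) (total 0); column heights now [0 3 9 10], max=10
Drop 5: L rot1 at col 2 lands with bottom-row=10; cleared 0 line(s) (total 0); column heights now [0 3 13 11], max=13

Answer: 0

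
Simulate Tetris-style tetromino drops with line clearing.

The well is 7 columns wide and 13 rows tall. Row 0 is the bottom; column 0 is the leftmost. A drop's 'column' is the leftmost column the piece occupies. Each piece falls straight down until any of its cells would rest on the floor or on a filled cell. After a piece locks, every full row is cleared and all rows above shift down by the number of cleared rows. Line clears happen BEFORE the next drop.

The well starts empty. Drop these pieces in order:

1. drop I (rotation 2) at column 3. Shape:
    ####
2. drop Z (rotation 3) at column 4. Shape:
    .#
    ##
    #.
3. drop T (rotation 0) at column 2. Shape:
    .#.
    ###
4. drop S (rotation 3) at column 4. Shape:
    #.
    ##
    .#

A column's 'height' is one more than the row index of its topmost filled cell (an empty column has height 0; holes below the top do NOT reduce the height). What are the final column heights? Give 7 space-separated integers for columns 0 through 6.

Answer: 0 0 4 5 7 6 1

Derivation:
Drop 1: I rot2 at col 3 lands with bottom-row=0; cleared 0 line(s) (total 0); column heights now [0 0 0 1 1 1 1], max=1
Drop 2: Z rot3 at col 4 lands with bottom-row=1; cleared 0 line(s) (total 0); column heights now [0 0 0 1 3 4 1], max=4
Drop 3: T rot0 at col 2 lands with bottom-row=3; cleared 0 line(s) (total 0); column heights now [0 0 4 5 4 4 1], max=5
Drop 4: S rot3 at col 4 lands with bottom-row=4; cleared 0 line(s) (total 0); column heights now [0 0 4 5 7 6 1], max=7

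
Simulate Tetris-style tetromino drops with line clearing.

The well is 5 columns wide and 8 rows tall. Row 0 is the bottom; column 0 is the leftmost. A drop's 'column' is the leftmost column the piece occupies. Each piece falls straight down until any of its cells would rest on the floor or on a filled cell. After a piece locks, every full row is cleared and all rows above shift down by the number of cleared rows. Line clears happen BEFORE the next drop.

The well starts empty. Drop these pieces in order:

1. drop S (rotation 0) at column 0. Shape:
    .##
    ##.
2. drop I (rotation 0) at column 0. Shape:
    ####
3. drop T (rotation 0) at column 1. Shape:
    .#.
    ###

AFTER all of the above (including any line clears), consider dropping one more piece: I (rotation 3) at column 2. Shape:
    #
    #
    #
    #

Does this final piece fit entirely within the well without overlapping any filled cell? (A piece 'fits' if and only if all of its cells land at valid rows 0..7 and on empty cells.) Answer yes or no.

Drop 1: S rot0 at col 0 lands with bottom-row=0; cleared 0 line(s) (total 0); column heights now [1 2 2 0 0], max=2
Drop 2: I rot0 at col 0 lands with bottom-row=2; cleared 0 line(s) (total 0); column heights now [3 3 3 3 0], max=3
Drop 3: T rot0 at col 1 lands with bottom-row=3; cleared 0 line(s) (total 0); column heights now [3 4 5 4 0], max=5
Test piece I rot3 at col 2 (width 1): heights before test = [3 4 5 4 0]; fits = False

Answer: no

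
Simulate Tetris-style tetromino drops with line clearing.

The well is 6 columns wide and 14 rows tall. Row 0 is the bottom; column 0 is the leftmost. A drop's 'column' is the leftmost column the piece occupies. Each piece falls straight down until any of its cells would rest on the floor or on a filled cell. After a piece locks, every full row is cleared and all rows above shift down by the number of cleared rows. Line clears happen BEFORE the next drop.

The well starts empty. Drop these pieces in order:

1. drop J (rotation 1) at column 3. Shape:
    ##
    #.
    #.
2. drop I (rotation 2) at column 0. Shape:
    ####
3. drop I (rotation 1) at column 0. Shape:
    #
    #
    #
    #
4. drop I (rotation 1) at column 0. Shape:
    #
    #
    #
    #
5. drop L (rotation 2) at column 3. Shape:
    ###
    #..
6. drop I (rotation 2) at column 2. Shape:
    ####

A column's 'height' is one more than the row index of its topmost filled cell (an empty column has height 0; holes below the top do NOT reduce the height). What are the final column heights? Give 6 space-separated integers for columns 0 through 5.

Answer: 12 4 7 7 7 7

Derivation:
Drop 1: J rot1 at col 3 lands with bottom-row=0; cleared 0 line(s) (total 0); column heights now [0 0 0 3 3 0], max=3
Drop 2: I rot2 at col 0 lands with bottom-row=3; cleared 0 line(s) (total 0); column heights now [4 4 4 4 3 0], max=4
Drop 3: I rot1 at col 0 lands with bottom-row=4; cleared 0 line(s) (total 0); column heights now [8 4 4 4 3 0], max=8
Drop 4: I rot1 at col 0 lands with bottom-row=8; cleared 0 line(s) (total 0); column heights now [12 4 4 4 3 0], max=12
Drop 5: L rot2 at col 3 lands with bottom-row=4; cleared 0 line(s) (total 0); column heights now [12 4 4 6 6 6], max=12
Drop 6: I rot2 at col 2 lands with bottom-row=6; cleared 0 line(s) (total 0); column heights now [12 4 7 7 7 7], max=12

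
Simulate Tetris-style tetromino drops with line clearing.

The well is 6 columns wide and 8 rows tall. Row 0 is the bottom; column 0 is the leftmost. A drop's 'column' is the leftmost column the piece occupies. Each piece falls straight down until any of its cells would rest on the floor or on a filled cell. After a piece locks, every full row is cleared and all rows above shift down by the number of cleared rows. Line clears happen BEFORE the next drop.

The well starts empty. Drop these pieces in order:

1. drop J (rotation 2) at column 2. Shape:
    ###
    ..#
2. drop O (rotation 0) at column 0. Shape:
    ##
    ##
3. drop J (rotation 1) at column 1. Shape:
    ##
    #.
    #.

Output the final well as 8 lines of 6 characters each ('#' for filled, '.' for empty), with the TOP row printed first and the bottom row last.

Answer: ......
......
......
.##...
.#....
.#....
#####.
##..#.

Derivation:
Drop 1: J rot2 at col 2 lands with bottom-row=0; cleared 0 line(s) (total 0); column heights now [0 0 2 2 2 0], max=2
Drop 2: O rot0 at col 0 lands with bottom-row=0; cleared 0 line(s) (total 0); column heights now [2 2 2 2 2 0], max=2
Drop 3: J rot1 at col 1 lands with bottom-row=2; cleared 0 line(s) (total 0); column heights now [2 5 5 2 2 0], max=5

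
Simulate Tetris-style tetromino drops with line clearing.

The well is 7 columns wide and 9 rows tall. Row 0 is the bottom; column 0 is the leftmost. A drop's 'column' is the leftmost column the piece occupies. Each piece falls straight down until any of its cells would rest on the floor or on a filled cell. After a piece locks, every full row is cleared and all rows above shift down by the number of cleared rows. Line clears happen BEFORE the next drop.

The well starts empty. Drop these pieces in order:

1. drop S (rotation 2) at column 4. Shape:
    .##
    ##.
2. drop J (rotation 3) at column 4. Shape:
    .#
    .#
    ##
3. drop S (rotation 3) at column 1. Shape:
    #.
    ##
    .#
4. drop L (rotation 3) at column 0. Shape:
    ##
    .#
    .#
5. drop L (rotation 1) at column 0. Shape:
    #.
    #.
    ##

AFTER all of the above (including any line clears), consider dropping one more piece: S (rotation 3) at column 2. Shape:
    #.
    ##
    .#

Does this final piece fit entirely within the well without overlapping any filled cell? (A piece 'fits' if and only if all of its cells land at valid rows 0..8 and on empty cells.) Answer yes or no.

Answer: yes

Derivation:
Drop 1: S rot2 at col 4 lands with bottom-row=0; cleared 0 line(s) (total 0); column heights now [0 0 0 0 1 2 2], max=2
Drop 2: J rot3 at col 4 lands with bottom-row=2; cleared 0 line(s) (total 0); column heights now [0 0 0 0 3 5 2], max=5
Drop 3: S rot3 at col 1 lands with bottom-row=0; cleared 0 line(s) (total 0); column heights now [0 3 2 0 3 5 2], max=5
Drop 4: L rot3 at col 0 lands with bottom-row=3; cleared 0 line(s) (total 0); column heights now [6 6 2 0 3 5 2], max=6
Drop 5: L rot1 at col 0 lands with bottom-row=6; cleared 0 line(s) (total 0); column heights now [9 7 2 0 3 5 2], max=9
Test piece S rot3 at col 2 (width 2): heights before test = [9 7 2 0 3 5 2]; fits = True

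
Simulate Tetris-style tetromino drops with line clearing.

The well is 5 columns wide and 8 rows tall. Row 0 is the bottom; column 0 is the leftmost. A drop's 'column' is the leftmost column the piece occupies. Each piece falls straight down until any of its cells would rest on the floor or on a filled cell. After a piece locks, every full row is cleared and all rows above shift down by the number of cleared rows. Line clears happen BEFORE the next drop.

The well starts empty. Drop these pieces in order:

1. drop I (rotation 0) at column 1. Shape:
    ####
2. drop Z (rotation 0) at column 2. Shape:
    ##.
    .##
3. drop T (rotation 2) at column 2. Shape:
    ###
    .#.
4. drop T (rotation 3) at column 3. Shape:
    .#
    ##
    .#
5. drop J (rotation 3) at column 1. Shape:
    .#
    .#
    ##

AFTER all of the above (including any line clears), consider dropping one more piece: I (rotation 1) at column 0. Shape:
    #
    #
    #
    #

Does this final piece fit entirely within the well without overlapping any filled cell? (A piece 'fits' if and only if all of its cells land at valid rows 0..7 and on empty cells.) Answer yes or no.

Answer: yes

Derivation:
Drop 1: I rot0 at col 1 lands with bottom-row=0; cleared 0 line(s) (total 0); column heights now [0 1 1 1 1], max=1
Drop 2: Z rot0 at col 2 lands with bottom-row=1; cleared 0 line(s) (total 0); column heights now [0 1 3 3 2], max=3
Drop 3: T rot2 at col 2 lands with bottom-row=3; cleared 0 line(s) (total 0); column heights now [0 1 5 5 5], max=5
Drop 4: T rot3 at col 3 lands with bottom-row=5; cleared 0 line(s) (total 0); column heights now [0 1 5 7 8], max=8
Drop 5: J rot3 at col 1 lands with bottom-row=5; cleared 0 line(s) (total 0); column heights now [0 6 8 7 8], max=8
Test piece I rot1 at col 0 (width 1): heights before test = [0 6 8 7 8]; fits = True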